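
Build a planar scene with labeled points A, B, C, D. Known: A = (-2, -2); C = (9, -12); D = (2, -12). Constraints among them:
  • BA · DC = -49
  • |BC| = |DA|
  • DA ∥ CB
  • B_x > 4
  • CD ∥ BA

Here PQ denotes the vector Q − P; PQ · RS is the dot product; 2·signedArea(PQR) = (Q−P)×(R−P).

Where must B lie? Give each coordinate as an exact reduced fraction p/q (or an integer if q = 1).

1. B_x = 5  [CD ∥ BA ∩ DA ∥ CB]
2. B_y = -2  [CD ∥ BA ∩ DA ∥ CB]
   → B = (5, -2)

B = (5, -2)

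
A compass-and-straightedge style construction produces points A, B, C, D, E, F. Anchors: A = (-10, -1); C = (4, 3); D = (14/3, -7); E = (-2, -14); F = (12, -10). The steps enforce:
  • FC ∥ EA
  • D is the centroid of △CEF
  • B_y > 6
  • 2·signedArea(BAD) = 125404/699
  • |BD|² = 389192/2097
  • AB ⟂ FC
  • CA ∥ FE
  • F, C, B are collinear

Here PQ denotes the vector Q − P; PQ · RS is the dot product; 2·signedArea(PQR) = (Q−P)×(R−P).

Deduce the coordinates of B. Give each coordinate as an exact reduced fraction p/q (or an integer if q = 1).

B = (452/233, 1479/233)

1. B_x = 452/233  [F, C, B are collinear ∩ AB ⟂ FC]
2. B_y = 1479/233  [F, C, B are collinear ∩ AB ⟂ FC]
   → B = (452/233, 1479/233)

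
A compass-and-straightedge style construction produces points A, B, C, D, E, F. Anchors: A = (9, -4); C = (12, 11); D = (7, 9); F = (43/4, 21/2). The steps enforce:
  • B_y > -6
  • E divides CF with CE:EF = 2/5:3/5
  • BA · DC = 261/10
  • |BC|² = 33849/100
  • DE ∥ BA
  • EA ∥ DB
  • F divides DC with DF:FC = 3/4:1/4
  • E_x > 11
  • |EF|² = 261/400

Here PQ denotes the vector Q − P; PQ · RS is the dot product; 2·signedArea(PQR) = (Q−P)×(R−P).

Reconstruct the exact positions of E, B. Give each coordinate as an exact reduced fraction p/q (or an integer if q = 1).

B = (9/2, -29/5)
E = (23/2, 54/5)

1. E_x = 23/2  [E divides CF with CE:EF = 2/5:3/5]
2. E_y = 54/5  [E divides CF with CE:EF = 2/5:3/5]
   → E = (23/2, 54/5)
3. B_x = 9/2  [DE ∥ BA ∩ EA ∥ DB]
4. B_y = -29/5  [DE ∥ BA ∩ EA ∥ DB]
   → B = (9/2, -29/5)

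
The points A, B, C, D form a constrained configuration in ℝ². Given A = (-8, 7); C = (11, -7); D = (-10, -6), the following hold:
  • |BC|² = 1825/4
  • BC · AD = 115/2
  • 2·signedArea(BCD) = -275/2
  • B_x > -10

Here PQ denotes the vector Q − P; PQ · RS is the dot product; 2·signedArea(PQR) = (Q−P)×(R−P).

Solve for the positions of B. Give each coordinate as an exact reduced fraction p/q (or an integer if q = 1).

B = (-9, 1/2)

1. B_x = -9  [2·signedArea(BCD) = -275/2 ∩ BC · AD = 115/2]
2. B_y = 1/2  [2·signedArea(BCD) = -275/2 ∩ BC · AD = 115/2]
   → B = (-9, 1/2)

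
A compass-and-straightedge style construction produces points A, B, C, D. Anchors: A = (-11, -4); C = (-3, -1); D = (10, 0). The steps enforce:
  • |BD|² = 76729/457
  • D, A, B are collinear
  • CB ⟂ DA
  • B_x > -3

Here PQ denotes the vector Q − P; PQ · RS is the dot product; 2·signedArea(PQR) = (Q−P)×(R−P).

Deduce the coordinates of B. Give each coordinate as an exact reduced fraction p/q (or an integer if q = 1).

1. B_x = -1247/457  [D, A, B are collinear ∩ CB ⟂ DA]
2. B_y = -1108/457  [D, A, B are collinear ∩ CB ⟂ DA]
   → B = (-1247/457, -1108/457)

B = (-1247/457, -1108/457)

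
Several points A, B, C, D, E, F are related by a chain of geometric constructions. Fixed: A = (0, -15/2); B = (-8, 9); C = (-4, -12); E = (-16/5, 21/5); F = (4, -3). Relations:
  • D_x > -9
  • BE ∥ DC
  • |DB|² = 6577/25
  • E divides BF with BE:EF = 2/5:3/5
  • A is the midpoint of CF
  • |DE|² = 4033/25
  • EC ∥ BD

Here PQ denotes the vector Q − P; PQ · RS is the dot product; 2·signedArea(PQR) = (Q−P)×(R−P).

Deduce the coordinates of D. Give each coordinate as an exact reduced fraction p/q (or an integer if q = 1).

D = (-44/5, -36/5)

1. D_x = -44/5  [BE ∥ DC ∩ EC ∥ BD]
2. D_y = -36/5  [BE ∥ DC ∩ EC ∥ BD]
   → D = (-44/5, -36/5)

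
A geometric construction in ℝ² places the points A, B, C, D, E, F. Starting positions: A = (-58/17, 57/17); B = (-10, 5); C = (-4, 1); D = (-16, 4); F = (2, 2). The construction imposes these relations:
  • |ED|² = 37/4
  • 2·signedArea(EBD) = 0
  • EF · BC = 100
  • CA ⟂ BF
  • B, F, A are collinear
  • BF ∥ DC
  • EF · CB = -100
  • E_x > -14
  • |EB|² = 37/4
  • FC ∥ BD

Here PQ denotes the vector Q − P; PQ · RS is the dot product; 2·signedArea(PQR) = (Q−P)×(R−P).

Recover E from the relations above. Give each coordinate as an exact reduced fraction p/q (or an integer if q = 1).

1. E_x = -13  [2·signedArea(EBD) = 0 ∩ EF · CB = -100]
2. E_y = 9/2  [2·signedArea(EBD) = 0 ∩ EF · CB = -100]
   → E = (-13, 9/2)

E = (-13, 9/2)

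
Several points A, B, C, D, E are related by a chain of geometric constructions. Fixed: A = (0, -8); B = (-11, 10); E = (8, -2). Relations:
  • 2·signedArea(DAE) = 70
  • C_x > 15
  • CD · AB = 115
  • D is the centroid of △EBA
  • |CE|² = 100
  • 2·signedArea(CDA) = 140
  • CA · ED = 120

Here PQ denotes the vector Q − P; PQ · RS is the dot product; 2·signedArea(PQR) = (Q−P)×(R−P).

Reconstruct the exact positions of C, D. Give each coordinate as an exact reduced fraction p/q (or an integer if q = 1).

C = (16, 4)
D = (-1, 0)

1. D_x = -1  [D is the centroid of △EBA]
2. D_y = 0  [D is the centroid of △EBA]
   → D = (-1, 0)
3. C_x = 16  [CA · ED = 120 ∩ CD · AB = 115]
4. C_y = 4  [CA · ED = 120 ∩ CD · AB = 115]
   → C = (16, 4)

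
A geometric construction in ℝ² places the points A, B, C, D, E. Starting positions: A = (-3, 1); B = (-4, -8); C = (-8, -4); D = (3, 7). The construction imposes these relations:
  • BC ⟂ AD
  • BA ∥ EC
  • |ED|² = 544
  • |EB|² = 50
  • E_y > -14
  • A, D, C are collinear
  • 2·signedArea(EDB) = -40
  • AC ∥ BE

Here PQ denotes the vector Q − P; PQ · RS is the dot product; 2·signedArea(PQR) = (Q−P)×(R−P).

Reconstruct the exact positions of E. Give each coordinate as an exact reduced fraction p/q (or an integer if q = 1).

1. E_x = -9  [BA ∥ EC ∩ AC ∥ BE]
2. E_y = -13  [BA ∥ EC ∩ AC ∥ BE]
   → E = (-9, -13)

E = (-9, -13)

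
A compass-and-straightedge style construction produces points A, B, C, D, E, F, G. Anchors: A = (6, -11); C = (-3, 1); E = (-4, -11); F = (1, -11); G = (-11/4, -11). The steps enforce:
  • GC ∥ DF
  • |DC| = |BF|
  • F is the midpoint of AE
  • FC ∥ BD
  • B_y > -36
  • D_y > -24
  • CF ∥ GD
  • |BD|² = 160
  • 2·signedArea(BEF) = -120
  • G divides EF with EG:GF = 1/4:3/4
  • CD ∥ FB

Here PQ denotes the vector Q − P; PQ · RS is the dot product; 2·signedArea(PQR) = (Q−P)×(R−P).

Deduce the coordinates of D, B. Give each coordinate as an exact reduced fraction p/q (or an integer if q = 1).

B = (21/4, -35)
D = (5/4, -23)

1. D_x = 5/4  [GC ∥ DF ∩ CF ∥ GD]
2. D_y = -23  [GC ∥ DF ∩ CF ∥ GD]
   → D = (5/4, -23)
3. B_x = 21/4  [FC ∥ BD ∩ CD ∥ FB]
4. B_y = -35  [FC ∥ BD ∩ CD ∥ FB]
   → B = (21/4, -35)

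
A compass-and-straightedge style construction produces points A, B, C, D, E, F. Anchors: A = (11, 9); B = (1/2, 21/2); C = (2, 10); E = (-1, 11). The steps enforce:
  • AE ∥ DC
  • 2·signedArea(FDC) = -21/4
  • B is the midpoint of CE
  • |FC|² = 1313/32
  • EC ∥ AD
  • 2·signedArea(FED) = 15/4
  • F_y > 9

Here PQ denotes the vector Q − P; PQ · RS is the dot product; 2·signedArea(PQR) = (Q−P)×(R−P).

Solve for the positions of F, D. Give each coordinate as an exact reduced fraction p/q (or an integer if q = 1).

1. D_x = 14  [AE ∥ DC ∩ EC ∥ AD]
2. D_y = 8  [AE ∥ DC ∩ EC ∥ AD]
   → D = (14, 8)
3. F_x = 67/8  [2·signedArea(FDC) = -21/4 ∩ 2·signedArea(FED) = 15/4]
4. F_y = 75/8  [2·signedArea(FDC) = -21/4 ∩ 2·signedArea(FED) = 15/4]
   → F = (67/8, 75/8)

D = (14, 8)
F = (67/8, 75/8)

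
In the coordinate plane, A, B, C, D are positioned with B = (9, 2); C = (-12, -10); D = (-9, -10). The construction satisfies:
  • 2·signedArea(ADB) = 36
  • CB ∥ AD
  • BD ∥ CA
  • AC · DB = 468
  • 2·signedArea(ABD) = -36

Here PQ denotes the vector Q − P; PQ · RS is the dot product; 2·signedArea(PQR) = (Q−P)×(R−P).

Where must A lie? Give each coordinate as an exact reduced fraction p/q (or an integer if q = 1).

A = (-30, -22)

1. A_x = -30  [CB ∥ AD ∩ BD ∥ CA]
2. A_y = -22  [CB ∥ AD ∩ BD ∥ CA]
   → A = (-30, -22)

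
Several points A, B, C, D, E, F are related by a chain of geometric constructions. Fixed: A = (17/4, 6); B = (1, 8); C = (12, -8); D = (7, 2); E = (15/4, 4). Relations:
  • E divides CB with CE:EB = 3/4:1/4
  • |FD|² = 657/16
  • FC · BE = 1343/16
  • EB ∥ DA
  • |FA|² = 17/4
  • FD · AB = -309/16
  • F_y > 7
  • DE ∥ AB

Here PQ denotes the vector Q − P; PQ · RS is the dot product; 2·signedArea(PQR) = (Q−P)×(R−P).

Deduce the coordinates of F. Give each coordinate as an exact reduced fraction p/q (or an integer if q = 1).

1. F_x = 19/4  [FD · AB = -309/16 ∩ FC · BE = 1343/16]
2. F_y = 8  [FD · AB = -309/16 ∩ FC · BE = 1343/16]
   → F = (19/4, 8)

F = (19/4, 8)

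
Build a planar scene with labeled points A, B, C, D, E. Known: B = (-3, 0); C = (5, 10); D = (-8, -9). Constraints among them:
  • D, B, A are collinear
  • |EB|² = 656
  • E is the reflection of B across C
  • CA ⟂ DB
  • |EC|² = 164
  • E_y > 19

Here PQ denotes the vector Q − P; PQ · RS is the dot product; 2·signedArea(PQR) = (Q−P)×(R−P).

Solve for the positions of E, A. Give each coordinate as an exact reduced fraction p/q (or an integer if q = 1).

1. E_x = 13  [E is the reflection of B across C]
2. E_y = 20  [E is the reflection of B across C]
   → E = (13, 20)
3. A_x = 166/53  [D, B, A are collinear ∩ CA ⟂ DB]
4. A_y = 585/53  [D, B, A are collinear ∩ CA ⟂ DB]
   → A = (166/53, 585/53)

A = (166/53, 585/53)
E = (13, 20)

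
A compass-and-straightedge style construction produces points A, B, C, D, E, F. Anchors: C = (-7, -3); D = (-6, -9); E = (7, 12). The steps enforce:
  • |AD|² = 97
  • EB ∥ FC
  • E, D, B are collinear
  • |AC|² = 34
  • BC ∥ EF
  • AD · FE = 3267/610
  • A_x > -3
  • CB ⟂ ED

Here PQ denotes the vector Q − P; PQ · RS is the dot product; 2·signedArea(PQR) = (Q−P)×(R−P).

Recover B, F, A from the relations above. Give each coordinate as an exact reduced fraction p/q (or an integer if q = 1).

A = (-2, 0)
B = (-2191/610, -3117/610)
F = (2191/610, 8607/610)

1. B_x = -2191/610  [E, D, B are collinear ∩ CB ⟂ ED]
2. B_y = -3117/610  [E, D, B are collinear ∩ CB ⟂ ED]
   → B = (-2191/610, -3117/610)
3. F_x = 2191/610  [EB ∥ FC ∩ BC ∥ EF]
4. F_y = 8607/610  [EB ∥ FC ∩ BC ∥ EF]
   → F = (2191/610, 8607/610)
5. A_x = -2  [line -2079/610·x + 1287/610·y + -2079/305 = 0 ∩ |AD|² = 97]
6. A_y = 0  [line -2079/610·x + 1287/610·y + -2079/305 = 0 ∩ |AD|² = 97]
   → A = (-2, 0)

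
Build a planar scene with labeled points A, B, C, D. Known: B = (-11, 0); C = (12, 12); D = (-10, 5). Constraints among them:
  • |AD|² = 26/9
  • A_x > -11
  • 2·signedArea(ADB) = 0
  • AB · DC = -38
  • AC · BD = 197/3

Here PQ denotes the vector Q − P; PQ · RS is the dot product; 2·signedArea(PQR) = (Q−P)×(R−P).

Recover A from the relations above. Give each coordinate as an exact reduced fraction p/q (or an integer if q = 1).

A = (-31/3, 10/3)

1. A_x = -31/3  [2·signedArea(ADB) = 0 ∩ AC · BD = 197/3]
2. A_y = 10/3  [2·signedArea(ADB) = 0 ∩ AC · BD = 197/3]
   → A = (-31/3, 10/3)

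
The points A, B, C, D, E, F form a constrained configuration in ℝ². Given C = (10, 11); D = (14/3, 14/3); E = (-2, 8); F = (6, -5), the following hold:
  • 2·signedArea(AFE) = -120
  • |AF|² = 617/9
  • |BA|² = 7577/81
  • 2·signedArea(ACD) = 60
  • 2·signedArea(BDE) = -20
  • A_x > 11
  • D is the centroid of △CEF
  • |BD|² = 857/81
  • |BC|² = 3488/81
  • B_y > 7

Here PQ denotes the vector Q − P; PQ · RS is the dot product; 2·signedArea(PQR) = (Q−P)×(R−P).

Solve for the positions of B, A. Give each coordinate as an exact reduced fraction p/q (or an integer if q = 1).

A = (34/3, 4/3)
B = (38/9, 71/9)

1. B_x = 38/9  [line -10/3·x + -20/3·y + 200/3 = 0 ∩ |BD|² = 857/81]
2. B_y = 71/9  [line -10/3·x + -20/3·y + 200/3 = 0 ∩ |BD|² = 857/81]
   → B = (38/9, 71/9)
3. A_x = 34/3  [2·signedArea(AFE) = -120 ∩ 2·signedArea(ACD) = 60]
4. A_y = 4/3  [2·signedArea(AFE) = -120 ∩ 2·signedArea(ACD) = 60]
   → A = (34/3, 4/3)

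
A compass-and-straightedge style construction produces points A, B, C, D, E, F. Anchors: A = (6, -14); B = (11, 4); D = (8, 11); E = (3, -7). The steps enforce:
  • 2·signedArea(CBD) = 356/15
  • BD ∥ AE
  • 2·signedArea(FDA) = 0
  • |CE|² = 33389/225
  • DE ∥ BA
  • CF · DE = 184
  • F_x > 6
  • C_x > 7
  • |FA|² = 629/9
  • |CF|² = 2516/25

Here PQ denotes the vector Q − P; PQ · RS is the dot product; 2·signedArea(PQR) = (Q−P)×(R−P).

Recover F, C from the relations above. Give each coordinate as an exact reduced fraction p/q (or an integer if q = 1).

1. F_x = 20/3  [line 25·x + -2·y + -178 = 0 ∩ |FA|² = 629/9]
2. F_y = -17/3  [line 25·x + -2·y + -178 = 0 ∩ |FA|² = 629/9]
   → F = (20/3, -17/3)
3. C_x = 112/15  [2·signedArea(CBD) = 356/15 ∩ CF · DE = 184]
4. C_y = 13/3  [2·signedArea(CBD) = 356/15 ∩ CF · DE = 184]
   → C = (112/15, 13/3)

C = (112/15, 13/3)
F = (20/3, -17/3)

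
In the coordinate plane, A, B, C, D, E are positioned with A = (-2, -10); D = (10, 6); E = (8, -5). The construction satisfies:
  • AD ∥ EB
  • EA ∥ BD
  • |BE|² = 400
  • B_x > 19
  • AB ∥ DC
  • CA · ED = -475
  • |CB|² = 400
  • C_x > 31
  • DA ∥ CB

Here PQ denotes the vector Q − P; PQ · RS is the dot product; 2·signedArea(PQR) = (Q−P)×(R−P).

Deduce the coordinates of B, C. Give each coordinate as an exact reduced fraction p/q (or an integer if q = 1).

B = (20, 11)
C = (32, 27)

1. B_x = 20  [EA ∥ BD ∩ AD ∥ EB]
2. B_y = 11  [EA ∥ BD ∩ AD ∥ EB]
   → B = (20, 11)
3. C_x = 32  [DA ∥ CB ∩ AB ∥ DC]
4. C_y = 27  [DA ∥ CB ∩ AB ∥ DC]
   → C = (32, 27)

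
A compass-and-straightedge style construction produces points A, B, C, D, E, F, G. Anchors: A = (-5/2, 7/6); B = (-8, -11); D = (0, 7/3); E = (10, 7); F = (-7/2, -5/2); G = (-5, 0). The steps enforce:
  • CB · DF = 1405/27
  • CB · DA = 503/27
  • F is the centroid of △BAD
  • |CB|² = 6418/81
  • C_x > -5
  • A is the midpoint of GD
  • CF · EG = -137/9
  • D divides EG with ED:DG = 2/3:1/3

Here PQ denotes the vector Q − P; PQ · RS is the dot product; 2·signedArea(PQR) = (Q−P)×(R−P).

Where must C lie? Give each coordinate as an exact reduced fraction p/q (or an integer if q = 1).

C = (-13/3, -26/9)

1. C_x = -13/3  [CF · EG = -137/9 ∩ CB · DF = 1405/27]
2. C_y = -26/9  [CF · EG = -137/9 ∩ CB · DF = 1405/27]
   → C = (-13/3, -26/9)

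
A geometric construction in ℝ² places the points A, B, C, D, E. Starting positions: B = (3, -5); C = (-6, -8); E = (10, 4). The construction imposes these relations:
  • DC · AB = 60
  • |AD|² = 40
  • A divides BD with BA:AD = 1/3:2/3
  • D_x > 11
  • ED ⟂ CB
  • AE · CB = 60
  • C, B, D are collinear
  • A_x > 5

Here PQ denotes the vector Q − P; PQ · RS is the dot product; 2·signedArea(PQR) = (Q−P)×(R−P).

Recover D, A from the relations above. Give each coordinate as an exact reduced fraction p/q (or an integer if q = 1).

A = (6, -4)
D = (12, -2)

1. D_x = 12  [C, B, D are collinear ∩ ED ⟂ CB]
2. D_y = -2  [C, B, D are collinear ∩ ED ⟂ CB]
   → D = (12, -2)
3. A_x = 6  [A divides BD with BA:AD = 1/3:2/3]
4. A_y = -4  [A divides BD with BA:AD = 1/3:2/3]
   → A = (6, -4)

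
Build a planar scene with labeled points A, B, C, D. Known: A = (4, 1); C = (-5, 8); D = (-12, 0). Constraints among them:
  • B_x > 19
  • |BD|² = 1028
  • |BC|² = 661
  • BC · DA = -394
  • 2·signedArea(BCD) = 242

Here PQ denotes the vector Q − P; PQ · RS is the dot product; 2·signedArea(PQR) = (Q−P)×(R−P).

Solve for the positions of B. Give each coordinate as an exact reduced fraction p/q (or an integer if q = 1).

B = (20, 2)

1. B_x = 20  [2·signedArea(BCD) = 242 ∩ BC · DA = -394]
2. B_y = 2  [2·signedArea(BCD) = 242 ∩ BC · DA = -394]
   → B = (20, 2)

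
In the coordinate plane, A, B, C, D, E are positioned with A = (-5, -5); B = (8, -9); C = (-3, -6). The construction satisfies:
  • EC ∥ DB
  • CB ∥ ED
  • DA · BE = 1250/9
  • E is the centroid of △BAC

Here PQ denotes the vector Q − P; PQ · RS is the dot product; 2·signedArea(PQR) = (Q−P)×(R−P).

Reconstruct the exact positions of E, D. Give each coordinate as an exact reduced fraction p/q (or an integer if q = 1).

1. E_x = 0  [E is the centroid of △BAC]
2. E_y = -20/3  [E is the centroid of △BAC]
   → E = (0, -20/3)
3. D_x = 11  [EC ∥ DB ∩ CB ∥ ED]
4. D_y = -29/3  [EC ∥ DB ∩ CB ∥ ED]
   → D = (11, -29/3)

D = (11, -29/3)
E = (0, -20/3)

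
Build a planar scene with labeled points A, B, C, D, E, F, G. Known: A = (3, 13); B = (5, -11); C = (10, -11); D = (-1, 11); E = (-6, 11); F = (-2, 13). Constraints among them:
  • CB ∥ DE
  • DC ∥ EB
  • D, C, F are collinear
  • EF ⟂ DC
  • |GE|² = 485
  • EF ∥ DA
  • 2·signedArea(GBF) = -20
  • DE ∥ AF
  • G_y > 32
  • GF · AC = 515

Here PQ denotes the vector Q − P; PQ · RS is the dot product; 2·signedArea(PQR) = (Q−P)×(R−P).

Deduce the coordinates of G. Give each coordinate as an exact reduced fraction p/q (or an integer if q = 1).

G = (-7, 33)

1. G_x = -7  [GF · AC = 515 ∩ 2·signedArea(GBF) = -20]
2. G_y = 33  [GF · AC = 515 ∩ 2·signedArea(GBF) = -20]
   → G = (-7, 33)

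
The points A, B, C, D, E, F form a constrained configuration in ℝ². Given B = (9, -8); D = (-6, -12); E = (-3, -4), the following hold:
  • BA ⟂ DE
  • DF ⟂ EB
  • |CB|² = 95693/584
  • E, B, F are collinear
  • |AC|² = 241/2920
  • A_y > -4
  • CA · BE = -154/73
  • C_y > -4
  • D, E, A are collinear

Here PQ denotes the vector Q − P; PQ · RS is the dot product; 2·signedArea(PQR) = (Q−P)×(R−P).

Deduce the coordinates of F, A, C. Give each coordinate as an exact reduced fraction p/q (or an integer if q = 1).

1. F_x = -33/10  [E, B, F are collinear ∩ DF ⟂ EB]
2. F_y = -39/10  [E, B, F are collinear ∩ DF ⟂ EB]
   → F = (-33/10, -39/10)
3. A_x = -207/73  [D, E, A are collinear ∩ BA ⟂ DE]
4. A_y = -260/73  [D, E, A are collinear ∩ BA ⟂ DE]
   → A = (-207/73, -260/73)
5. C_x = -4479/1460  [line 12·x + -4·y + 1598/73 = 0 ∩ |CB|² = 95693/584]
6. C_y = -5447/1460  [line 12·x + -4·y + 1598/73 = 0 ∩ |CB|² = 95693/584]
   → C = (-4479/1460, -5447/1460)

A = (-207/73, -260/73)
C = (-4479/1460, -5447/1460)
F = (-33/10, -39/10)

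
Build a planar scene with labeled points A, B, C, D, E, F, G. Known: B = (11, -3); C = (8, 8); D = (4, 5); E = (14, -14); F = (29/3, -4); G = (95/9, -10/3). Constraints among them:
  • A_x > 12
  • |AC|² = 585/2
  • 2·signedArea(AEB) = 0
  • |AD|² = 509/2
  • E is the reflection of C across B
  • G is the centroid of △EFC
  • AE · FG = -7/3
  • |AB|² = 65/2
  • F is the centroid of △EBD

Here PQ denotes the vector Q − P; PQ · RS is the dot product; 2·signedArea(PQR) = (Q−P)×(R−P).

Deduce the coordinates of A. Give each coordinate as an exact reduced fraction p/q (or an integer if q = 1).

1. A_x = 25/2  [2·signedArea(AEB) = 0 ∩ AE · FG = -7/3]
2. A_y = -17/2  [2·signedArea(AEB) = 0 ∩ AE · FG = -7/3]
   → A = (25/2, -17/2)

A = (25/2, -17/2)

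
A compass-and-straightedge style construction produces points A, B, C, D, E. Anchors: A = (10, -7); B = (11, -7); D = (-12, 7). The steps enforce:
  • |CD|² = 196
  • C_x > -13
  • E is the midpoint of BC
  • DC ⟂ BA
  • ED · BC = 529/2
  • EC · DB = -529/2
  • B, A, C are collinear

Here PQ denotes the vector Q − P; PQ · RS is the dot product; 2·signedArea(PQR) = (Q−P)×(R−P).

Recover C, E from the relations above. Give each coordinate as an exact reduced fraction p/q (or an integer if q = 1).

C = (-12, -7)
E = (-1/2, -7)

1. C_x = -12  [B, A, C are collinear ∩ DC ⟂ BA]
2. C_y = -7  [B, A, C are collinear ∩ DC ⟂ BA]
   → C = (-12, -7)
3. E_x = -1/2  [E is the midpoint of BC]
4. E_y = -7  [E is the midpoint of BC]
   → E = (-1/2, -7)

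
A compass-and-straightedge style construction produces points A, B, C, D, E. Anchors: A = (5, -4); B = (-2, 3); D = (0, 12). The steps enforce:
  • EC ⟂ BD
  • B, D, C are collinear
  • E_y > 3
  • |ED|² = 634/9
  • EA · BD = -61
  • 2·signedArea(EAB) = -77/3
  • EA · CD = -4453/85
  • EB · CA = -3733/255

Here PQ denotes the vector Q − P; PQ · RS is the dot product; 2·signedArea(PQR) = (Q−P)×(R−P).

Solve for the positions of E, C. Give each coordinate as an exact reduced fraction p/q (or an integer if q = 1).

C = (-146/85, 363/85)
E = (1, 11/3)

1. E_x = 1  [2·signedArea(EAB) = -77/3 ∩ EA · BD = -61]
2. E_y = 11/3  [2·signedArea(EAB) = -77/3 ∩ EA · BD = -61]
   → E = (1, 11/3)
3. C_x = -146/85  [EB · CA = -3733/255 ∩ B, D, C are collinear]
4. C_y = 363/85  [EB · CA = -3733/255 ∩ B, D, C are collinear]
   → C = (-146/85, 363/85)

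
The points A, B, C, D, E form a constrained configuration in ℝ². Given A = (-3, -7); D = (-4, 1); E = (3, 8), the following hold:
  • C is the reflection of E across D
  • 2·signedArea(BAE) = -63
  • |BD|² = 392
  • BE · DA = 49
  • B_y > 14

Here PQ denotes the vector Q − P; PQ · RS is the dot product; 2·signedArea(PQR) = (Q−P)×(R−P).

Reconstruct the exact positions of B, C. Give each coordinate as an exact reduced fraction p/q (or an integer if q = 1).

1. B_x = 10  [2·signedArea(BAE) = -63 ∩ BE · DA = 49]
2. B_y = 15  [2·signedArea(BAE) = -63 ∩ BE · DA = 49]
   → B = (10, 15)
3. C_x = -11  [C is the reflection of E across D]
4. C_y = -6  [C is the reflection of E across D]
   → C = (-11, -6)

B = (10, 15)
C = (-11, -6)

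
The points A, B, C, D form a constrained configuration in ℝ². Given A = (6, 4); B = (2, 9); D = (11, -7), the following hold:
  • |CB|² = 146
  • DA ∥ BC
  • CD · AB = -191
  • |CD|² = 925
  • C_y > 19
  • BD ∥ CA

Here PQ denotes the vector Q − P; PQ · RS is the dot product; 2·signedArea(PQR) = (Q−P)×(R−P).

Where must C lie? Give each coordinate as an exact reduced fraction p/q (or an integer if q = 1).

1. C_x = -3  [BD ∥ CA ∩ DA ∥ BC]
2. C_y = 20  [BD ∥ CA ∩ DA ∥ BC]
   → C = (-3, 20)

C = (-3, 20)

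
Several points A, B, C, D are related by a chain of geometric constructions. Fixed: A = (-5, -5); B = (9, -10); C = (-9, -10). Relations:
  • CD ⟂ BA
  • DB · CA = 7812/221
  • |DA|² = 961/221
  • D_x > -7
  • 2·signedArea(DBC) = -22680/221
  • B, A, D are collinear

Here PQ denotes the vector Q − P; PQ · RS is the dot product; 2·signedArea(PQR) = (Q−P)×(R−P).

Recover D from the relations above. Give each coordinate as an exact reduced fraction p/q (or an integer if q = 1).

D = (-1539/221, -950/221)

1. D_x = -1539/221  [B, A, D are collinear ∩ CD ⟂ BA]
2. D_y = -950/221  [B, A, D are collinear ∩ CD ⟂ BA]
   → D = (-1539/221, -950/221)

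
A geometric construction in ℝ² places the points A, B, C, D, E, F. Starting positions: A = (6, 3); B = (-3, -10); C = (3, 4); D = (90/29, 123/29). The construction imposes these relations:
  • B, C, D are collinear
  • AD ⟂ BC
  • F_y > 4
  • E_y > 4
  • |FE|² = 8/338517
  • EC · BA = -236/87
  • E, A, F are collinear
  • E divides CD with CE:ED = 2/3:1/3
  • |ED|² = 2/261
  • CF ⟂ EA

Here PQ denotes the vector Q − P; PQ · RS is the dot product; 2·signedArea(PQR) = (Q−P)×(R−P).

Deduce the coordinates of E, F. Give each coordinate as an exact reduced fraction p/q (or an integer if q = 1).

E = (89/29, 362/87)
F = (115263/37613, 156572/37613)

1. E_x = 89/29  [E divides CD with CE:ED = 2/3:1/3]
2. E_y = 362/87  [E divides CD with CE:ED = 2/3:1/3]
   → E = (89/29, 362/87)
3. F_x = 115263/37613  [E, A, F are collinear ∩ CF ⟂ EA]
4. F_y = 156572/37613  [E, A, F are collinear ∩ CF ⟂ EA]
   → F = (115263/37613, 156572/37613)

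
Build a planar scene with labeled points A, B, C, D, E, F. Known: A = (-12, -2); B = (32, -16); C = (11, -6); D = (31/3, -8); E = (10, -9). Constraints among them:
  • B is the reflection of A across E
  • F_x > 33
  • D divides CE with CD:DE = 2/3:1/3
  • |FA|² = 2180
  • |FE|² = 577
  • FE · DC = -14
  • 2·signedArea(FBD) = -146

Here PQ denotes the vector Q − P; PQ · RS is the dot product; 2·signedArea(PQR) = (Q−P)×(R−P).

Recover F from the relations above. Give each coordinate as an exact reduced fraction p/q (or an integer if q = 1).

F = (34, -10)

1. F_x = 34  [2·signedArea(FBD) = -146 ∩ FE · DC = -14]
2. F_y = -10  [2·signedArea(FBD) = -146 ∩ FE · DC = -14]
   → F = (34, -10)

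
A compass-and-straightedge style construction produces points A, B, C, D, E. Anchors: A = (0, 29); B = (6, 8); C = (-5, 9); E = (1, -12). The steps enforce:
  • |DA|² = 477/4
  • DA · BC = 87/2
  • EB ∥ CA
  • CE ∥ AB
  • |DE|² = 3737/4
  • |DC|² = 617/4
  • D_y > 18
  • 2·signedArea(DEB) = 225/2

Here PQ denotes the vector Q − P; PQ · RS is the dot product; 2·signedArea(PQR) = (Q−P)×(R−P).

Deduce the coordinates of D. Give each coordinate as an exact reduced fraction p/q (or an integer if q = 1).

1. D_x = 3  [2·signedArea(DEB) = 225/2 ∩ DA · BC = 87/2]
2. D_y = 37/2  [2·signedArea(DEB) = 225/2 ∩ DA · BC = 87/2]
   → D = (3, 37/2)

D = (3, 37/2)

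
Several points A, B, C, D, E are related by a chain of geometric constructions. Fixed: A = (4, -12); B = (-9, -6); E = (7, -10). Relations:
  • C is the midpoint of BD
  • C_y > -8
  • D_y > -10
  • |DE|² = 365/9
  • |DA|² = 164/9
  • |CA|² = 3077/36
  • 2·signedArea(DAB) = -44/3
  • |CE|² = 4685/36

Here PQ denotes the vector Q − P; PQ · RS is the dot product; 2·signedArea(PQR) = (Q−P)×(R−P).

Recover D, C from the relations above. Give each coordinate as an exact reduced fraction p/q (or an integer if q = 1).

C = (-25/6, -23/3)
D = (2/3, -28/3)

1. D_x = 2/3  [line -6·x + -13·y + -352/3 = 0 ∩ |DE|² = 365/9]
2. D_y = -28/3  [line -6·x + -13·y + -352/3 = 0 ∩ |DE|² = 365/9]
   → D = (2/3, -28/3)
3. C_x = -25/6  [C is the midpoint of BD]
4. C_y = -23/3  [C is the midpoint of BD]
   → C = (-25/6, -23/3)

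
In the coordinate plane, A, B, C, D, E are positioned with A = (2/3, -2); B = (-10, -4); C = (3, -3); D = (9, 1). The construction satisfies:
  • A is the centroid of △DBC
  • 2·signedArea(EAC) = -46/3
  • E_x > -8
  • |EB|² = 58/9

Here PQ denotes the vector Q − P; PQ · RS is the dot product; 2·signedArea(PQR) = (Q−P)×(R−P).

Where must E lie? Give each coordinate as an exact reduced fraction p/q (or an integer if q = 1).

E = (-23/3, -5)

1. E_x = -23/3  [line 1·x + 7/3·y + 58/3 = 0 ∩ |EB|² = 58/9]
2. E_y = -5  [line 1·x + 7/3·y + 58/3 = 0 ∩ |EB|² = 58/9]
   → E = (-23/3, -5)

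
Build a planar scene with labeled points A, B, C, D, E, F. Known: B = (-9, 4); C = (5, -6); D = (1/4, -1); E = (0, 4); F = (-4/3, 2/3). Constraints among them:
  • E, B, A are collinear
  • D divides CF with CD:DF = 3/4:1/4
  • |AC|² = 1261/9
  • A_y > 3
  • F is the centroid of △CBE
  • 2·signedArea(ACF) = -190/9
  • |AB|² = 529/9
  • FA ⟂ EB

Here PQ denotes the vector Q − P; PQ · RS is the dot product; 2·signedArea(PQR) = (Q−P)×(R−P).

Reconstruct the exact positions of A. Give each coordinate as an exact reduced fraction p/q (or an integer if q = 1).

A = (-4/3, 4)

1. A_x = -4/3  [E, B, A are collinear ∩ FA ⟂ EB]
2. A_y = 4  [E, B, A are collinear ∩ FA ⟂ EB]
   → A = (-4/3, 4)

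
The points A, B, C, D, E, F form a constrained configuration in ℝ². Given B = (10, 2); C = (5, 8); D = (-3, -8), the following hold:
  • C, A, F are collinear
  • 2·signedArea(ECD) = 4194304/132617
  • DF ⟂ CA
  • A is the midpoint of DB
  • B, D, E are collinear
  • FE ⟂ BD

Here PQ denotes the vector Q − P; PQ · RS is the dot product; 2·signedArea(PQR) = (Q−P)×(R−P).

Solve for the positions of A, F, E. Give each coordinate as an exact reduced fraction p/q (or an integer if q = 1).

A = (7/2, -3)
E = (28133/132617, -733256/132617)
F = (1337/493, -4328/493)

1. A_x = 7/2  [A is the midpoint of DB]
2. A_y = -3  [A is the midpoint of DB]
   → A = (7/2, -3)
3. F_x = 1337/493  [C, A, F are collinear ∩ DF ⟂ CA]
4. F_y = -4328/493  [C, A, F are collinear ∩ DF ⟂ CA]
   → F = (1337/493, -4328/493)
5. E_x = 28133/132617  [B, D, E are collinear ∩ FE ⟂ BD]
6. E_y = -733256/132617  [B, D, E are collinear ∩ FE ⟂ BD]
   → E = (28133/132617, -733256/132617)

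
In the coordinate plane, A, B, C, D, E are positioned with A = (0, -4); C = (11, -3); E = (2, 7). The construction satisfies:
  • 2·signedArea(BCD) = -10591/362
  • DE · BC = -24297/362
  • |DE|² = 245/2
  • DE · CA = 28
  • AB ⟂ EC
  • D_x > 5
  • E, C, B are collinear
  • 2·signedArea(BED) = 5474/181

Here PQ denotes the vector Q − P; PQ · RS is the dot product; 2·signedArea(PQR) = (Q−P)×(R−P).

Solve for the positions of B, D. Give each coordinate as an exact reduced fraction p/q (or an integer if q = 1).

B = (1190/181, 347/181)
D = (11/2, -7/2)

1. B_x = 1190/181  [E, C, B are collinear ∩ AB ⟂ EC]
2. B_y = 347/181  [E, C, B are collinear ∩ AB ⟂ EC]
   → B = (1190/181, 347/181)
3. D_x = 11/2  [DE · CA = 28 ∩ 2·signedArea(BED) = 5474/181]
4. D_y = -7/2  [DE · CA = 28 ∩ 2·signedArea(BED) = 5474/181]
   → D = (11/2, -7/2)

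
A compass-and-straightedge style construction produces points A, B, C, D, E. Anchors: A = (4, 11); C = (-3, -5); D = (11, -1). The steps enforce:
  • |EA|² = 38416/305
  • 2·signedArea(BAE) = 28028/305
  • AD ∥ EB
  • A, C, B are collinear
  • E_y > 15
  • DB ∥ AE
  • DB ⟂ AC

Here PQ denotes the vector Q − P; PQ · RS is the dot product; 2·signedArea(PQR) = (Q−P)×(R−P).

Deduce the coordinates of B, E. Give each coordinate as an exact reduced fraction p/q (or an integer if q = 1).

1. B_x = 219/305  [A, C, B are collinear ∩ DB ⟂ AC]
2. B_y = 1067/305  [A, C, B are collinear ∩ DB ⟂ AC]
   → B = (219/305, 1067/305)
3. E_x = -1916/305  [AD ∥ EB ∩ DB ∥ AE]
4. E_y = 4727/305  [AD ∥ EB ∩ DB ∥ AE]
   → E = (-1916/305, 4727/305)

B = (219/305, 1067/305)
E = (-1916/305, 4727/305)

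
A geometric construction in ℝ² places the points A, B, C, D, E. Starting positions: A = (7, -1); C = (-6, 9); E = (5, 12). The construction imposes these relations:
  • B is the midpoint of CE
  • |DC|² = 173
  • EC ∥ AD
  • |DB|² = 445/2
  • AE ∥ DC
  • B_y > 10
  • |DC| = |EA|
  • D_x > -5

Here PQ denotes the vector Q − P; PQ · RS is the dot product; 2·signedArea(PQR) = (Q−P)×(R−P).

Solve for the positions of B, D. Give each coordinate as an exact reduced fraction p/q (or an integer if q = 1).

1. B_x = -1/2  [B is the midpoint of CE]
2. B_y = 21/2  [B is the midpoint of CE]
   → B = (-1/2, 21/2)
3. D_x = -4  [AE ∥ DC ∩ EC ∥ AD]
4. D_y = -4  [AE ∥ DC ∩ EC ∥ AD]
   → D = (-4, -4)

B = (-1/2, 21/2)
D = (-4, -4)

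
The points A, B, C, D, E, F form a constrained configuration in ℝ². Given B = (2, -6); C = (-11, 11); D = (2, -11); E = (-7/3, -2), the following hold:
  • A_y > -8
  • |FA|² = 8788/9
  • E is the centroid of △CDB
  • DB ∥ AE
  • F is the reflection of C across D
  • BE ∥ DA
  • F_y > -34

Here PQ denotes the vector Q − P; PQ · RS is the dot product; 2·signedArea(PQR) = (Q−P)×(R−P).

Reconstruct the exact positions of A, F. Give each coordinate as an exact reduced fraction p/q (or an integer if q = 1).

A = (-7/3, -7)
F = (15, -33)

1. A_x = -7/3  [DB ∥ AE ∩ BE ∥ DA]
2. A_y = -7  [DB ∥ AE ∩ BE ∥ DA]
   → A = (-7/3, -7)
3. F_x = 15  [F is the reflection of C across D]
4. F_y = -33  [F is the reflection of C across D]
   → F = (15, -33)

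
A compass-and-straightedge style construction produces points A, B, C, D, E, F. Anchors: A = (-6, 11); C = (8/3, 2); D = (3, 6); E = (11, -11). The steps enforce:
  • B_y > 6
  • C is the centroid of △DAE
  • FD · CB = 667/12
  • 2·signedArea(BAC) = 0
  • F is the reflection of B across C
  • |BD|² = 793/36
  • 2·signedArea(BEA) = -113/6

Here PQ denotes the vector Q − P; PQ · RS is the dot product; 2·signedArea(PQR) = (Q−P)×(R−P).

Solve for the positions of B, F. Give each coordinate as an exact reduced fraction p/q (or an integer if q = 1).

1. B_x = -5/3  [2·signedArea(BAC) = 0 ∩ 2·signedArea(BEA) = -113/6]
2. B_y = 13/2  [2·signedArea(BAC) = 0 ∩ 2·signedArea(BEA) = -113/6]
   → B = (-5/3, 13/2)
3. F_x = 7  [F is the reflection of B across C]
4. F_y = -5/2  [F is the reflection of B across C]
   → F = (7, -5/2)

B = (-5/3, 13/2)
F = (7, -5/2)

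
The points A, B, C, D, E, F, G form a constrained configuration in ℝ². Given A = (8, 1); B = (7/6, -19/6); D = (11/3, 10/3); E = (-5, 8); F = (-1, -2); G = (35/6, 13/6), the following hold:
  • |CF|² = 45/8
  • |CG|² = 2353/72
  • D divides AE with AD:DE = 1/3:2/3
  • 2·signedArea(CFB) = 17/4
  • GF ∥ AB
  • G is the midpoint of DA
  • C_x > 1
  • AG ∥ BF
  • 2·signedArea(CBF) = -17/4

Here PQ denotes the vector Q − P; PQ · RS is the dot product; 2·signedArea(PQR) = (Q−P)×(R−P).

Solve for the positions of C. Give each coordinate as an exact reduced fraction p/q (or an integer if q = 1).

1. C_x = 5/4  [line 7/6·x + 13/6·y + 5/4 = 0 ∩ |CF|² = 45/8]
2. C_y = -5/4  [line 7/6·x + 13/6·y + 5/4 = 0 ∩ |CF|² = 45/8]
   → C = (5/4, -5/4)

C = (5/4, -5/4)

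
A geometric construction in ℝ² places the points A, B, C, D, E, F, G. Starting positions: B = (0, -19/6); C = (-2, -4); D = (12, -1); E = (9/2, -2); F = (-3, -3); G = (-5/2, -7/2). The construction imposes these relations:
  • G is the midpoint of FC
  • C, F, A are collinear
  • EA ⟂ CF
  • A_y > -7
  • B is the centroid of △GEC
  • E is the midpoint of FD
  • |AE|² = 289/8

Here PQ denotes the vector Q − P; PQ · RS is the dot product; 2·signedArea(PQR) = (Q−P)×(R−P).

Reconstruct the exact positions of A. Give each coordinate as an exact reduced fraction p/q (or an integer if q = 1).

1. A_x = 1/4  [C, F, A are collinear ∩ EA ⟂ CF]
2. A_y = -25/4  [C, F, A are collinear ∩ EA ⟂ CF]
   → A = (1/4, -25/4)

A = (1/4, -25/4)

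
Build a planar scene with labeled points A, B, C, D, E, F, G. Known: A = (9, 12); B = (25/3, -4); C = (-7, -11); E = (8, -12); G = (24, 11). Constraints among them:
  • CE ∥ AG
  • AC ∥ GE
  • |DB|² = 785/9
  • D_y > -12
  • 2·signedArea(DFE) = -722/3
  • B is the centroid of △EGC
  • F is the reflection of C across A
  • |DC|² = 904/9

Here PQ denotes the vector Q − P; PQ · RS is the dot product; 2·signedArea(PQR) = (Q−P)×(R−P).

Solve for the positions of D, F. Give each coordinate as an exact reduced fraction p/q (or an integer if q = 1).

D = (3, -35/3)
F = (25, 35)

1. F_x = 25  [F is the reflection of C across A]
2. F_y = 35  [F is the reflection of C across A]
   → F = (25, 35)
3. D_x = 3  [line 47·x + -17·y + -1018/3 = 0 ∩ |DC|² = 904/9]
4. D_y = -35/3  [line 47·x + -17·y + -1018/3 = 0 ∩ |DC|² = 904/9]
   → D = (3, -35/3)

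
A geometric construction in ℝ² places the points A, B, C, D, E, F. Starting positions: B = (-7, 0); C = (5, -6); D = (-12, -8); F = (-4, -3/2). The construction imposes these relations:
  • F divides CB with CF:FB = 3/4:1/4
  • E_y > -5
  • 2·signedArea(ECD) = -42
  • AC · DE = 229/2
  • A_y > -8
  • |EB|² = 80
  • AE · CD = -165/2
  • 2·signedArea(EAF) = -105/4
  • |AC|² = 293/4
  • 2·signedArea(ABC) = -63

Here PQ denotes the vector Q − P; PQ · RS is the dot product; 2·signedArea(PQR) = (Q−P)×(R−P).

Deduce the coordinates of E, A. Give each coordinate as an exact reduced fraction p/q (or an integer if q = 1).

A = (-7/2, -7)
E = (1, -4)

1. E_x = 1  [line 2·x + -17·y + -70 = 0 ∩ |EB|² = 80]
2. E_y = -4  [line 2·x + -17·y + -70 = 0 ∩ |EB|² = 80]
   → E = (1, -4)
3. A_x = -7/2  [AC · DE = 229/2 ∩ 2·signedArea(EAF) = -105/4]
4. A_y = -7  [AC · DE = 229/2 ∩ 2·signedArea(EAF) = -105/4]
   → A = (-7/2, -7)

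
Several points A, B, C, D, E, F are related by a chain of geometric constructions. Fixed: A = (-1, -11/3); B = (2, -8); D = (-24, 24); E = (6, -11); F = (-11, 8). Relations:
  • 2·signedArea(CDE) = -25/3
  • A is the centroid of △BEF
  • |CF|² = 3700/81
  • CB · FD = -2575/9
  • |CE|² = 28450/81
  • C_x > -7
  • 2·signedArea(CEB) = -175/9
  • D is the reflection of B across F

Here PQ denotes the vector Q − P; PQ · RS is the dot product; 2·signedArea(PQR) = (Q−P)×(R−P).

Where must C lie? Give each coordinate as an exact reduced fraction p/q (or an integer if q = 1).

1. C_x = -19/3  [CB · FD = -2575/9 ∩ 2·signedArea(CEB) = -175/9]
2. C_y = 28/9  [CB · FD = -2575/9 ∩ 2·signedArea(CEB) = -175/9]
   → C = (-19/3, 28/9)

C = (-19/3, 28/9)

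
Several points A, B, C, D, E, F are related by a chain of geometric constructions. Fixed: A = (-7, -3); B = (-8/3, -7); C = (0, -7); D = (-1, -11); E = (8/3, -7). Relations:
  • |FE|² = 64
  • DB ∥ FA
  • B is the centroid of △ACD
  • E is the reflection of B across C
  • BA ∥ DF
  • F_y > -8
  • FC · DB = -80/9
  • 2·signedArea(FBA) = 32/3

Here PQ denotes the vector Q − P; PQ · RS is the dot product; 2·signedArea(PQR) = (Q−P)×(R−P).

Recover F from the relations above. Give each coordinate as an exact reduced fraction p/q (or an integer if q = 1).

1. F_x = -16/3  [DB ∥ FA ∩ BA ∥ DF]
2. F_y = -7  [DB ∥ FA ∩ BA ∥ DF]
   → F = (-16/3, -7)

F = (-16/3, -7)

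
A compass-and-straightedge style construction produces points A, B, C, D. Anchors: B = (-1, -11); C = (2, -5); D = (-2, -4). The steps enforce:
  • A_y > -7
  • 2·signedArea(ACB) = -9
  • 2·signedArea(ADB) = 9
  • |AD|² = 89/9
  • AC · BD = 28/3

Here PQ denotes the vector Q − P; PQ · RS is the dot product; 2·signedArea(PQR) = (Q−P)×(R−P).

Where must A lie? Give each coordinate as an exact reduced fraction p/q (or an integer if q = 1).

A = (-1/3, -20/3)

1. A_x = -1/3  [2·signedArea(ADB) = 9 ∩ 2·signedArea(ACB) = -9]
2. A_y = -20/3  [2·signedArea(ADB) = 9 ∩ 2·signedArea(ACB) = -9]
   → A = (-1/3, -20/3)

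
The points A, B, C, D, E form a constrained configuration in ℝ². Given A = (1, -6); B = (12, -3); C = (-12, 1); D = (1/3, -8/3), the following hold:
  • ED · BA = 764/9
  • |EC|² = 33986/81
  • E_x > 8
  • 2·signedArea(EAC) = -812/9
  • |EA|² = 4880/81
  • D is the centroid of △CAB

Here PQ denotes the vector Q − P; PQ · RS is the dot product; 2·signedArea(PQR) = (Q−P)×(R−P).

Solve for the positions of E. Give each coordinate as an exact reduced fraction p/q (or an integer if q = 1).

E = (73/9, -26/9)

1. E_x = 73/9  [2·signedArea(EAC) = -812/9 ∩ ED · BA = 764/9]
2. E_y = -26/9  [2·signedArea(EAC) = -812/9 ∩ ED · BA = 764/9]
   → E = (73/9, -26/9)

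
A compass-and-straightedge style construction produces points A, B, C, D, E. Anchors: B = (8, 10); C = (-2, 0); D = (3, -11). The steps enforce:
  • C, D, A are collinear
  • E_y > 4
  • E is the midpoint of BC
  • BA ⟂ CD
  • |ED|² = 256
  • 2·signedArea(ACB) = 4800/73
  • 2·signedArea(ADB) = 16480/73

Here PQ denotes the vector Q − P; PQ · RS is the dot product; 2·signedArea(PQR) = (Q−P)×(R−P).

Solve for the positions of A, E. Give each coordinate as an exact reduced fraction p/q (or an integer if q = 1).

A = (-296/73, 330/73)
E = (3, 5)

1. A_x = -296/73  [C, D, A are collinear ∩ BA ⟂ CD]
2. A_y = 330/73  [C, D, A are collinear ∩ BA ⟂ CD]
   → A = (-296/73, 330/73)
3. E_x = 3  [E is the midpoint of BC]
4. E_y = 5  [E is the midpoint of BC]
   → E = (3, 5)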